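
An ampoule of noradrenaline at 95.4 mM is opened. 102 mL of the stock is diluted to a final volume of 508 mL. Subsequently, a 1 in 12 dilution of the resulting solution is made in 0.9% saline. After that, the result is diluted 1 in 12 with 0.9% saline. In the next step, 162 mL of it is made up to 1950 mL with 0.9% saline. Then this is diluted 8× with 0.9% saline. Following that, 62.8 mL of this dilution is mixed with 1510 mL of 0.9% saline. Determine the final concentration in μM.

Overall dilution factor = 4.980 × 12 × 12 × 12.04 × 8 × 25.04 = 1.73 × 10⁶.
95.4 mM / 1.73 × 10⁶ = 5.52 × 10⁻⁵ mM = 0.0552 μM.

0.0552 μM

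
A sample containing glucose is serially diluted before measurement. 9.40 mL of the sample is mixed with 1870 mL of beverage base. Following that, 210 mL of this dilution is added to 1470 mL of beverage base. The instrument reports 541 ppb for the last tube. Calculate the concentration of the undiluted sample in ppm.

865 ppm

Overall dilution factor = 199.9 × 8 = 1599.
Original = 541 ppb × 1599 = 8.65 × 10⁵ ppb = 865 ppm.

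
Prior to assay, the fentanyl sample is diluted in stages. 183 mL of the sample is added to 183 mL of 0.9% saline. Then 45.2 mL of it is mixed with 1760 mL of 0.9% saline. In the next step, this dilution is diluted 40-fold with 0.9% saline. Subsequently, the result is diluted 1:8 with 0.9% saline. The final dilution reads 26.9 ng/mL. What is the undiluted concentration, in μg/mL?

Overall dilution factor = 2 × 39.94 × 40 × 8 = 2.56 × 10⁴.
Original = 26.9 ng/mL × 2.56 × 10⁴ = 6.88 × 10⁵ ng/mL = 688 μg/mL.

688 μg/mL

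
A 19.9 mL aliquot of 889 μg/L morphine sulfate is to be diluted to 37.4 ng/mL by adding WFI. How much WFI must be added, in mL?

37.4 ng/mL = 37.4 μg/L.
V₂ = C₁V₁/C₂ = 889 × 19.9 / 37.4 = 473 mL.
Diluent to add = V₂ − V₁ = 473 − 19.9 = 453 mL.

453 mL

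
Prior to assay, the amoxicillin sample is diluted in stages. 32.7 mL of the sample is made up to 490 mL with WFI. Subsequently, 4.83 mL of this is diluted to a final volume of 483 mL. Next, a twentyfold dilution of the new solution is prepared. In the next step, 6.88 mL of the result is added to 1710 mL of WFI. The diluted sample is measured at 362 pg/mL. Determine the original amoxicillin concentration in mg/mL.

Overall dilution factor = 14.98 × 100 × 20 × 249.5 = 7.48 × 10⁶.
Original = 362 pg/mL × 7.48 × 10⁶ = 2.71 × 10⁹ pg/mL = 2.71 mg/mL.

2.71 mg/mL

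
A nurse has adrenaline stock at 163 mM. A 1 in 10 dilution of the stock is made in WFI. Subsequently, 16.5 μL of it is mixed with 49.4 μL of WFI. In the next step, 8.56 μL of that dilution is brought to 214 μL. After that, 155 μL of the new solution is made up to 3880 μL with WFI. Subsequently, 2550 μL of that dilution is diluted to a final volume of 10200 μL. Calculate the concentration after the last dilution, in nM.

1630 nM

Overall dilution factor = 10 × 3.994 × 25 × 25.03 × 4 = 10.00 × 10⁴.
163 mM / 10.00 × 10⁴ = 1.63 × 10⁻³ mM = 1630 nM.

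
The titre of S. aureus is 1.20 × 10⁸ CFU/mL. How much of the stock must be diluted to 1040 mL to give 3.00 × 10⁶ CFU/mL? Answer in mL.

26.0 mL

V₁ = C₂V₂/C₁ = 3.00 × 10⁶ × 1040 / 1.20 × 10⁸ = 26.0 mL.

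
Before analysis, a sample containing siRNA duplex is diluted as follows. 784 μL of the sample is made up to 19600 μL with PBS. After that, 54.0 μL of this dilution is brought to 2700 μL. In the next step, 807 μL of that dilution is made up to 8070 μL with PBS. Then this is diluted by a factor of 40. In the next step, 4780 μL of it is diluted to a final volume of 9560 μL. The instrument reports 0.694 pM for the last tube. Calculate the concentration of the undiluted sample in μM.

Overall dilution factor = 25 × 50 × 10 × 40 × 2 = 1.00 × 10⁶.
Original = 0.694 pM × 1.00 × 10⁶ = 6.94 × 10⁵ pM = 0.694 μM.

0.694 μM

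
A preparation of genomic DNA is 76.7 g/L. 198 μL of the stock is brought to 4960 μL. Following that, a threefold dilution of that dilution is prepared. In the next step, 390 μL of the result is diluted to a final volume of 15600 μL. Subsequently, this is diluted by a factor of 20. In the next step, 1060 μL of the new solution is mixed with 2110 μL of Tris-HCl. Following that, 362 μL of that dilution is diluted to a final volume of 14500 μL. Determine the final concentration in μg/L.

10.7 μg/L

Overall dilution factor = 25.05 × 3 × 40 × 20 × 2.991 × 40.06 = 7.20 × 10⁶.
76.7 g/L / 7.20 × 10⁶ = 1.07 × 10⁻⁵ g/L = 10.7 μg/L.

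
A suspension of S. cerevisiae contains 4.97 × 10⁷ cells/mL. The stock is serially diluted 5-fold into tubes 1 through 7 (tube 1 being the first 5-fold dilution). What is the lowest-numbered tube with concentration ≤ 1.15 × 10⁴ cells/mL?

Tube n has concentration 4.97 × 10⁷ cells/mL / 5ⁿ.
Need 5ⁿ ≥ 4.97 × 10⁷ cells/mL / 1.15 × 10⁴ cells/mL = 4322, so n ≥ 5.20.
First such tube: n = 6.

tube 6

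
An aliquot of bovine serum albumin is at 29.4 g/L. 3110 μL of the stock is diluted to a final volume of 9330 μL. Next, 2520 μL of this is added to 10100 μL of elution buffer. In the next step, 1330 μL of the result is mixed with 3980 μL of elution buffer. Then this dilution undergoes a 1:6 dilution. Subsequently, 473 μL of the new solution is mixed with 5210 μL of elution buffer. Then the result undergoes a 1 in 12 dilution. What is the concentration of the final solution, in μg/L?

567 μg/L

Overall dilution factor = 3 × 5.008 × 3.992 × 6 × 12.01 × 12 = 5.19 × 10⁴.
29.4 g/L / 5.19 × 10⁴ = 5.67 × 10⁻⁴ g/L = 567 μg/L.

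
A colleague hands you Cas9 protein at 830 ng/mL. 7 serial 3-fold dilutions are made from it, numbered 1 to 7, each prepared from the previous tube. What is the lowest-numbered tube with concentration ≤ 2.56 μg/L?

tube 6

Tube n has concentration 830 ng/mL / 3ⁿ.
Need 3ⁿ ≥ 830 ng/mL / 2.56 μg/L = 324, so n ≥ 5.26.
First such tube: n = 6.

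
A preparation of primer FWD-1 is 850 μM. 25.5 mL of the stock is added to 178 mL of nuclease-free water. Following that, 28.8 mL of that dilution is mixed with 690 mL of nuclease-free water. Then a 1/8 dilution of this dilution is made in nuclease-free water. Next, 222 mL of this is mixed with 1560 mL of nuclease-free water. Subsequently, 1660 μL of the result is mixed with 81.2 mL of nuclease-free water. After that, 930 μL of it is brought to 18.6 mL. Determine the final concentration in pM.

66.6 pM

Overall dilution factor = 7.980 × 24.96 × 8 × 8.027 × 49.92 × 20 = 1.28 × 10⁷.
850 μM / 1.28 × 10⁷ = 6.66 × 10⁻⁵ μM = 66.6 pM.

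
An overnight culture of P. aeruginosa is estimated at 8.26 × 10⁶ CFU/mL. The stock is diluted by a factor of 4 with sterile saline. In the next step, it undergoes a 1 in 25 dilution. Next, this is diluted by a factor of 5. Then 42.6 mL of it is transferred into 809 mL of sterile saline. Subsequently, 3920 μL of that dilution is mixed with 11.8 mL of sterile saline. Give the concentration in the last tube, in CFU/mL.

206 CFU/mL

Overall dilution factor = 4 × 25 × 5 × 19.99 × 4.010 = 4.01 × 10⁴.
8.26 × 10⁶ CFU/mL / 4.01 × 10⁴ = 206 CFU/mL.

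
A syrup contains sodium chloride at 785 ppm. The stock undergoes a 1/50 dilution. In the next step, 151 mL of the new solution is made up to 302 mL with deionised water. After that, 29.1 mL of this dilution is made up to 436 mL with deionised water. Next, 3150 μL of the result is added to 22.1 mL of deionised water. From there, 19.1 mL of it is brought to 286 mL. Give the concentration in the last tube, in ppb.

Overall dilution factor = 50 × 2 × 14.98 × 8.016 × 14.97 = 1.80 × 10⁵.
785 ppm / 1.80 × 10⁵ = 4.37 × 10⁻³ ppm = 4.37 ppb.

4.37 ppb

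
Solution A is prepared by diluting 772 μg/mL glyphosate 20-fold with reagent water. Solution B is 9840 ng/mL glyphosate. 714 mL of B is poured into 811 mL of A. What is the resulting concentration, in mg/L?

25.1 mg/L

C_A = 772 μg/mL / 20 = 38.6 μg/mL.
C_B = 9840 ng/mL = 9.84 μg/mL.
C_mix = (C_A·V_A + C_B·V_B)/(V_A + V_B) = (38.6×811 + 9.84×714) / 1525 = 25.1 μg/mL = 25.1 mg/L.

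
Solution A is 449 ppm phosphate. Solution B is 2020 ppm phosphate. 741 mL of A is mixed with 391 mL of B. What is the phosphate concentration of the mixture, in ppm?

992 ppm

C_mix = (C_A·V_A + C_B·V_B)/(V_A + V_B) = (449×741 + 2020×391) / 1132 = 992 ppm.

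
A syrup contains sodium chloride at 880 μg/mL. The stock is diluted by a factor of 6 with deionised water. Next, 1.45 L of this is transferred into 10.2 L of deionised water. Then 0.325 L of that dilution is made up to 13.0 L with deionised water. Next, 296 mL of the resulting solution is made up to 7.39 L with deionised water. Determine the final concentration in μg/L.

18.3 μg/L

Overall dilution factor = 6 × 8.034 × 40 × 24.97 = 4.81 × 10⁴.
880 μg/mL / 4.81 × 10⁴ = 0.0183 μg/mL = 18.3 μg/L.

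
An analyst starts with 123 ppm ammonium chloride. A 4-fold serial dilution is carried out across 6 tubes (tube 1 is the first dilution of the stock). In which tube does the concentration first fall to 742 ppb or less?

tube 4

Tube n has concentration 123 ppm / 4ⁿ.
Need 4ⁿ ≥ 123 ppm / 742 ppb = 166, so n ≥ 3.69.
First such tube: n = 4.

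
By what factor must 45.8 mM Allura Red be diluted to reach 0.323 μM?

1.42 × 10⁵

Factor = C₀/C_target = 45.8 mM / 0.323 μM = 1.42 × 10⁵.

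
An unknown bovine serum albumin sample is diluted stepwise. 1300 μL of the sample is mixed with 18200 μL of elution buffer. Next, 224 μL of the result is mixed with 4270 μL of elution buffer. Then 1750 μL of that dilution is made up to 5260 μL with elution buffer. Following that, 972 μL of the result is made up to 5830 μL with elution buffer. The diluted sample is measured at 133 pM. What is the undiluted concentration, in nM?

722 nM

Overall dilution factor = 15 × 20.06 × 3.006 × 5.998 = 5425.
Original = 133 pM × 5425 = 7.22 × 10⁵ pM = 722 nM.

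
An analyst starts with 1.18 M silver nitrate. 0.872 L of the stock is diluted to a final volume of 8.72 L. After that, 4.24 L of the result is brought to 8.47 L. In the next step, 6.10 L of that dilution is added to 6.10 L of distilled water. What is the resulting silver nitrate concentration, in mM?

29.5 mM

Overall dilution factor = 10 × 1.998 × 2 = 40.0.
1.18 M / 40.0 = 0.0295 M = 29.5 mM.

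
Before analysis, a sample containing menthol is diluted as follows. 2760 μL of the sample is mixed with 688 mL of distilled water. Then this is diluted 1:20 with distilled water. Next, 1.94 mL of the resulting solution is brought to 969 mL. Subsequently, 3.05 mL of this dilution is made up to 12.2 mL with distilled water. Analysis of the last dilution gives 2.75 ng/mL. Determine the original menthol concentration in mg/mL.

Overall dilution factor = 250.3 × 20 × 499.5 × 4 = 1.00 × 10⁷.
Original = 2.75 ng/mL × 1.00 × 10⁷ = 2.75 × 10⁷ ng/mL = 27.5 mg/mL.

27.5 mg/mL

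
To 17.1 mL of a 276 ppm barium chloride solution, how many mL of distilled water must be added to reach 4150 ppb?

1120 mL

4150 ppb = 4.15 ppm.
V₂ = C₁V₁/C₂ = 276 × 17.1 / 4.15 = 1137 mL.
Diluent to add = V₂ − V₁ = 1137 − 17.1 = 1120 mL.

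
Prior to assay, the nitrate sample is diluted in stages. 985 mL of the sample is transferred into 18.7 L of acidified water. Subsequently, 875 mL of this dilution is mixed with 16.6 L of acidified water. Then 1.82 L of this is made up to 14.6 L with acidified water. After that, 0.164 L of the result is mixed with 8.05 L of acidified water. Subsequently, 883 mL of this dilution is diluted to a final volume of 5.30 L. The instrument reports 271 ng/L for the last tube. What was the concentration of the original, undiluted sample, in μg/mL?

Overall dilution factor = 19.98 × 19.97 × 8.022 × 50.09 × 6.002 = 9.63 × 10⁵.
Original = 271 ng/L × 9.63 × 10⁵ = 2.61 × 10⁸ ng/L = 261 μg/mL.

261 μg/mL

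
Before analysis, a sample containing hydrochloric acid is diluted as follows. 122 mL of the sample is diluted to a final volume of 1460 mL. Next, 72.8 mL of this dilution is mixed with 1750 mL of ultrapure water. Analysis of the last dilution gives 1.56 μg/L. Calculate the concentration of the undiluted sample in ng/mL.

467 ng/mL

Overall dilution factor = 11.97 × 25.04 = 300.
Original = 1.56 μg/L × 300 = 467 μg/L = 467 ng/mL.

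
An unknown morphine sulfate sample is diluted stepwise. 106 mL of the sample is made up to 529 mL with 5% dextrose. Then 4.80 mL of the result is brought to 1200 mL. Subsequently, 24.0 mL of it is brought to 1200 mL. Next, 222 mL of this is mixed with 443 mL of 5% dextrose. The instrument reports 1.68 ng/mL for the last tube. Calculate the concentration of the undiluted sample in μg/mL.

314 μg/mL

Overall dilution factor = 4.991 × 250 × 50 × 2.995 = 1.87 × 10⁵.
Original = 1.68 ng/mL × 1.87 × 10⁵ = 3.14 × 10⁵ ng/mL = 314 μg/mL.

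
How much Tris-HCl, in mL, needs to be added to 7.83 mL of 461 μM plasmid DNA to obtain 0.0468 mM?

0.0468 mM = 46.8 μM.
V₂ = C₁V₁/C₂ = 461 × 7.83 / 46.8 = 77.1 mL.
Diluent to add = V₂ − V₁ = 77.1 − 7.83 = 69.3 mL.

69.3 mL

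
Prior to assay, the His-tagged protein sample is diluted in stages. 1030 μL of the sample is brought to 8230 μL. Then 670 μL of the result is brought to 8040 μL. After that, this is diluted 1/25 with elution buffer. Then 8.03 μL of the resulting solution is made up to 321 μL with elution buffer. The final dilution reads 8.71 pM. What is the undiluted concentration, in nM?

835 nM

Overall dilution factor = 7.990 × 12 × 25 × 39.98 = 9.58 × 10⁴.
Original = 8.71 pM × 9.58 × 10⁴ = 8.35 × 10⁵ pM = 835 nM.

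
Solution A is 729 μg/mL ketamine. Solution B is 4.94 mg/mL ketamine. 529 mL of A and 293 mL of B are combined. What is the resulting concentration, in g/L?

C_B = 4.94 mg/mL = 4940 μg/mL.
C_mix = (C_A·V_A + C_B·V_B)/(V_A + V_B) = (729×529 + 4940×293) / 822.0 = 2230 μg/mL = 2.23 g/L.

2.23 g/L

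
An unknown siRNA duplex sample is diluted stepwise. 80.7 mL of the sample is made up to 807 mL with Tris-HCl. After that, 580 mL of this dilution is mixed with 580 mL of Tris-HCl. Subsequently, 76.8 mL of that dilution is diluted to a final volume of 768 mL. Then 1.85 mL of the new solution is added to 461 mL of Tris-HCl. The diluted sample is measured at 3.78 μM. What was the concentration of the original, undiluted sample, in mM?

189 mM

Overall dilution factor = 10 × 2 × 10 × 250.2 = 5.00 × 10⁴.
Original = 3.78 μM × 5.00 × 10⁴ = 1.89 × 10⁵ μM = 189 mM.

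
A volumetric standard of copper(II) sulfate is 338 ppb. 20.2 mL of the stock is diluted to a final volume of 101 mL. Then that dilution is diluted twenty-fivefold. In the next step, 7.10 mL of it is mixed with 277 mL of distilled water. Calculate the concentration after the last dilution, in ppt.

Overall dilution factor = 5 × 25 × 40.01 = 5002.
338 ppb / 5002 = 0.0676 ppb = 67.6 ppt.

67.6 ppt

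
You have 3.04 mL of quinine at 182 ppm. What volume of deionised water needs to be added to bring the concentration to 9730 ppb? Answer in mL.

53.8 mL

9730 ppb = 9.73 ppm.
V₂ = C₁V₁/C₂ = 182 × 3.04 / 9.73 = 56.9 mL.
Diluent to add = V₂ − V₁ = 56.9 − 3.04 = 53.8 mL.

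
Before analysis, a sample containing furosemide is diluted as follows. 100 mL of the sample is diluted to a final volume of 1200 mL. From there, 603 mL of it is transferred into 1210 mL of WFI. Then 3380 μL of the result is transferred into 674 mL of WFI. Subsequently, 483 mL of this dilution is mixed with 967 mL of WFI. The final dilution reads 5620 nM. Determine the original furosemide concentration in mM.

Overall dilution factor = 12 × 3.007 × 200.4 × 3.002 = 2.17 × 10⁴.
Original = 5620 nM × 2.17 × 10⁴ = 1.22 × 10⁸ nM = 122 mM.

122 mM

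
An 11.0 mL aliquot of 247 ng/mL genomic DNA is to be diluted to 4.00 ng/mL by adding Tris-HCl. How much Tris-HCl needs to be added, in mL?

668 mL

V₂ = C₁V₁/C₂ = 247 × 11.0 / 4.00 = 679 mL.
Diluent to add = V₂ − V₁ = 679 − 11.0 = 668 mL.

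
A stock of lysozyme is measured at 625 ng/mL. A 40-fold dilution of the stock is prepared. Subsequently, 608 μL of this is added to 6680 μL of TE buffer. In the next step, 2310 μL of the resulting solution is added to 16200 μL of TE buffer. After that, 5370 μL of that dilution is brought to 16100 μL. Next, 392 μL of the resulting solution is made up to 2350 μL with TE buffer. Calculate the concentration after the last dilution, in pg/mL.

9.05 pg/mL

Overall dilution factor = 40 × 11.99 × 8.013 × 2.998 × 5.995 = 6.91 × 10⁴.
625 ng/mL / 6.91 × 10⁴ = 9.05 × 10⁻³ ng/mL = 9.05 pg/mL.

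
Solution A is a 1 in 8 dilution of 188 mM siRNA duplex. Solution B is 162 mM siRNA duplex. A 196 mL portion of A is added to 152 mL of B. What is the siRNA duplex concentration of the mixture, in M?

C_A = 188 mM / 8 = 23.5 mM.
C_mix = (C_A·V_A + C_B·V_B)/(V_A + V_B) = (23.5×196 + 162×152) / 348.0 = 84.0 mM = 0.0840 M.

0.0840 M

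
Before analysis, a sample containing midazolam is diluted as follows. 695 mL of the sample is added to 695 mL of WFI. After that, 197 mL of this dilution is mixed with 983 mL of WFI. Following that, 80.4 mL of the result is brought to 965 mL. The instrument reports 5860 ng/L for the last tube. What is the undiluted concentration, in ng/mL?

Overall dilution factor = 2 × 5.990 × 12.00 = 144.
Original = 5860 ng/L × 144 = 8.43 × 10⁵ ng/L = 843 ng/mL.

843 ng/mL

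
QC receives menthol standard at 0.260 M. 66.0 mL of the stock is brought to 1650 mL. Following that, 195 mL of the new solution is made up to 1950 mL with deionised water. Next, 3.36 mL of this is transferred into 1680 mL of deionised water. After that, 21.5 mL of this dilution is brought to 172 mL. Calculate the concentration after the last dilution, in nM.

Overall dilution factor = 25 × 10 × 501 × 8 = 1.00 × 10⁶.
0.260 M / 1.00 × 10⁶ = 2.59 × 10⁻⁷ M = 259 nM.

259 nM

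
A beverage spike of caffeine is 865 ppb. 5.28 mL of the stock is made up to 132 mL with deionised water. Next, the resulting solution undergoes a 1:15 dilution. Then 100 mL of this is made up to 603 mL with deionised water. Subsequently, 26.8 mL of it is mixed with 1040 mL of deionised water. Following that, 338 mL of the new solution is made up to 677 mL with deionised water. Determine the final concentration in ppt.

4.80 ppt

Overall dilution factor = 25 × 15 × 6.030 × 39.81 × 2.003 = 1.80 × 10⁵.
865 ppb / 1.80 × 10⁵ = 4.80 × 10⁻³ ppb = 4.80 ppt.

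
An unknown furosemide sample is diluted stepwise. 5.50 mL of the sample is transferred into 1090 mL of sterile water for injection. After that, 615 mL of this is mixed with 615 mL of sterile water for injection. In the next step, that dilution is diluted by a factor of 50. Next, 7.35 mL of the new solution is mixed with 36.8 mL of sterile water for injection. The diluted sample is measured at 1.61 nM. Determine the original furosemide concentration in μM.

193 μM

Overall dilution factor = 199.2 × 2 × 50 × 6.007 = 1.20 × 10⁵.
Original = 1.61 nM × 1.20 × 10⁵ = 1.93 × 10⁵ nM = 193 μM.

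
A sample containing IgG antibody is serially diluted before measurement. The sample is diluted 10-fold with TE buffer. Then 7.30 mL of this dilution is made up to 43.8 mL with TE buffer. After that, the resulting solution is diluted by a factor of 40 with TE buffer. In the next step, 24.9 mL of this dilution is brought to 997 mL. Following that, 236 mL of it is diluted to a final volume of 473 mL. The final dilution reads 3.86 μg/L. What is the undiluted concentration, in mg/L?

Overall dilution factor = 10 × 6 × 40 × 40.04 × 2.004 = 1.93 × 10⁵.
Original = 3.86 μg/L × 1.93 × 10⁵ = 7.43 × 10⁵ μg/L = 743 mg/L.

743 mg/L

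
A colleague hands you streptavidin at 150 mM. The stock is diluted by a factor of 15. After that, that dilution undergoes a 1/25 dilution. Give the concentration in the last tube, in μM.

400 μM

Overall dilution factor = 15 × 25 = 375.
150 mM / 375 = 0.400 mM = 400 μM.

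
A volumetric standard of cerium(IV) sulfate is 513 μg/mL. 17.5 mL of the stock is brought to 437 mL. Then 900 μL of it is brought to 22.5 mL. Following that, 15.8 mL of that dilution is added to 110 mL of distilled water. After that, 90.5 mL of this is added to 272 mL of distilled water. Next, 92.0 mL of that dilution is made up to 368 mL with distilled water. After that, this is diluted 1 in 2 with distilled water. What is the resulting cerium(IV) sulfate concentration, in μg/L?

Overall dilution factor = 24.97 × 25 × 7.962 × 4.006 × 4 × 2 = 1.59 × 10⁵.
513 μg/mL / 1.59 × 10⁵ = 3.22 × 10⁻³ μg/mL = 3.22 μg/L.

3.22 μg/L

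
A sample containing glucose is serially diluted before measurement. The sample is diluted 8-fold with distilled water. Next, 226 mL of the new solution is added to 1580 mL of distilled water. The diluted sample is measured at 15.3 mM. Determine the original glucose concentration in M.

0.978 M

Overall dilution factor = 8 × 7.991 = 63.9.
Original = 15.3 mM × 63.9 = 978 mM = 0.978 M.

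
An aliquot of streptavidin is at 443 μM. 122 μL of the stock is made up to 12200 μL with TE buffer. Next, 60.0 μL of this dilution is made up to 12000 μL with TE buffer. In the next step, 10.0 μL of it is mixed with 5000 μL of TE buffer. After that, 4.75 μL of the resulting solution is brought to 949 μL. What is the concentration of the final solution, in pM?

0.221 pM

Overall dilution factor = 100 × 200 × 501 × 199.8 = 2.00 × 10⁹.
443 μM / 2.00 × 10⁹ = 2.21 × 10⁻⁷ μM = 0.221 pM.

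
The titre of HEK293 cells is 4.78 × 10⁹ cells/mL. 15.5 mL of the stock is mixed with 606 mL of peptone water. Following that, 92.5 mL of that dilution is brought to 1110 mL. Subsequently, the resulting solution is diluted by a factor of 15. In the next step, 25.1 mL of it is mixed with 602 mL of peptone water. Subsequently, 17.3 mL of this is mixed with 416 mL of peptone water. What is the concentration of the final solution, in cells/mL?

Overall dilution factor = 40.10 × 12 × 15 × 24.98 × 25.05 = 4.52 × 10⁶.
4.78 × 10⁹ cells/mL / 4.52 × 10⁶ = 1060 cells/mL.

1060 cells/mL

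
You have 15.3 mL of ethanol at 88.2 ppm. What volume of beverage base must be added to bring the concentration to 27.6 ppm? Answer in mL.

V₂ = C₁V₁/C₂ = 88.2 × 15.3 / 27.6 = 48.9 mL.
Diluent to add = V₂ − V₁ = 48.9 − 15.3 = 33.6 mL.

33.6 mL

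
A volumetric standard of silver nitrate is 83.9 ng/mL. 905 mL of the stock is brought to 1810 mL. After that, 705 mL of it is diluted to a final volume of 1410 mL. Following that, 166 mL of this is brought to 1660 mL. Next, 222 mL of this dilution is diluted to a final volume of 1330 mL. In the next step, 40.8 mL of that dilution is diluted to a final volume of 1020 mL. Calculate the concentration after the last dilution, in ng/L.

Overall dilution factor = 2 × 2 × 10 × 5.991 × 25 = 5991.
83.9 ng/mL / 5991 = 0.0140 ng/mL = 14.0 ng/L.

14.0 ng/L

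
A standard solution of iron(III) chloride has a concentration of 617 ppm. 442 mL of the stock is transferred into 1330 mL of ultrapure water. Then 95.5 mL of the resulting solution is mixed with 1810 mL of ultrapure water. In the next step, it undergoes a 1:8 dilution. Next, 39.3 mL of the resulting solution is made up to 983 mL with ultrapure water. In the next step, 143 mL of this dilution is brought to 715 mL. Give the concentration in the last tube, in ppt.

7710 ppt

Overall dilution factor = 4.009 × 19.95 × 8 × 25.01 × 5 = 8.00 × 10⁴.
617 ppm / 8.00 × 10⁴ = 7.71 × 10⁻³ ppm = 7710 ppt.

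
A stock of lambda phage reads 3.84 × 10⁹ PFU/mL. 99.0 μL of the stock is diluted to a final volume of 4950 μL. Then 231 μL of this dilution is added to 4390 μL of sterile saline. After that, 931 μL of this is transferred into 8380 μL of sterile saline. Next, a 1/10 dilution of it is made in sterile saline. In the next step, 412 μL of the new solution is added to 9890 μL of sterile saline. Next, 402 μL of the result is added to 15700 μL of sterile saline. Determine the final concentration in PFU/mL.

38.3 PFU/mL

Overall dilution factor = 50 × 20.00 × 10.00 × 10 × 25.00 × 40.05 = 1.00 × 10⁸.
3.84 × 10⁹ PFU/mL / 1.00 × 10⁸ = 38.3 PFU/mL.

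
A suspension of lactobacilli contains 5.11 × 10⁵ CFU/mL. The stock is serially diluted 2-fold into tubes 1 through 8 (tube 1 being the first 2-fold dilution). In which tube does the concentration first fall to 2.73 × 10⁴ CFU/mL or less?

tube 5

Tube n has concentration 5.11 × 10⁵ CFU/mL / 2ⁿ.
Need 2ⁿ ≥ 5.11 × 10⁵ CFU/mL / 2.73 × 10⁴ CFU/mL = 18.7, so n ≥ 4.23.
First such tube: n = 5.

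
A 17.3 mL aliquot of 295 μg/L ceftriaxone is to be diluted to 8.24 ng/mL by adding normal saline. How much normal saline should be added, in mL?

602 mL

8.24 ng/mL = 8.24 μg/L.
V₂ = C₁V₁/C₂ = 295 × 17.3 / 8.24 = 619 mL.
Diluent to add = V₂ − V₁ = 619 − 17.3 = 602 mL.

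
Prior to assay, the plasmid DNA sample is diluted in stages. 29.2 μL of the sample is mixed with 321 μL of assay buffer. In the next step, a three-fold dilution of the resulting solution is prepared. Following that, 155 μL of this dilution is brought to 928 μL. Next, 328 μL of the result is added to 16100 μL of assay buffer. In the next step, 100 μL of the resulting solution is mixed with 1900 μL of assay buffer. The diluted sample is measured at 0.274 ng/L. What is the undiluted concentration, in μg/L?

59.1 μg/L

Overall dilution factor = 11.99 × 3 × 5.987 × 50.09 × 20 = 2.16 × 10⁵.
Original = 0.274 ng/L × 2.16 × 10⁵ = 5.91 × 10⁴ ng/L = 59.1 μg/L.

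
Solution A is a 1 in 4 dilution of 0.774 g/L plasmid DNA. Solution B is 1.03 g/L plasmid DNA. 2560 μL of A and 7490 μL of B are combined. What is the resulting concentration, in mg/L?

817 mg/L

C_A = 0.774 g/L / 4 = 0.194 g/L.
C_mix = (C_A·V_A + C_B·V_B)/(V_A + V_B) = (0.194×2560 + 1.03×7490) / 10050 = 0.817 g/L = 817 mg/L.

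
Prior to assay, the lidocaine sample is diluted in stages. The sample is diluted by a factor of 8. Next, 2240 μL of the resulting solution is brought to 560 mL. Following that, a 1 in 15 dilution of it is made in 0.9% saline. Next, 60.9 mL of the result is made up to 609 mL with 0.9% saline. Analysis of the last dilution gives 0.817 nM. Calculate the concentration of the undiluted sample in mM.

0.245 mM

Overall dilution factor = 8 × 250 × 15 × 10 = 3.00 × 10⁵.
Original = 0.817 nM × 3.00 × 10⁵ = 2.45 × 10⁵ nM = 0.245 mM.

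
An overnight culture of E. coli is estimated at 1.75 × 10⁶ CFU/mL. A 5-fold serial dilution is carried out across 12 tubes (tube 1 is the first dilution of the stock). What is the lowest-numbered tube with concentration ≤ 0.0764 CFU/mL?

Tube n has concentration 1.75 × 10⁶ CFU/mL / 5ⁿ.
Need 5ⁿ ≥ 1.75 × 10⁶ CFU/mL / 0.0764 CFU/mL = 2.29 × 10⁷, so n ≥ 10.53.
First such tube: n = 11.

tube 11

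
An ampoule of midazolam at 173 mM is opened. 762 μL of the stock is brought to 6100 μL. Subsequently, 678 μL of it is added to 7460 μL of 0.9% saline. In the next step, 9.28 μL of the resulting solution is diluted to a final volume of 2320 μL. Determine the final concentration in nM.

Overall dilution factor = 8.005 × 12.00 × 250 = 2.40 × 10⁴.
173 mM / 2.40 × 10⁴ = 7.20 × 10⁻³ mM = 7200 nM.

7200 nM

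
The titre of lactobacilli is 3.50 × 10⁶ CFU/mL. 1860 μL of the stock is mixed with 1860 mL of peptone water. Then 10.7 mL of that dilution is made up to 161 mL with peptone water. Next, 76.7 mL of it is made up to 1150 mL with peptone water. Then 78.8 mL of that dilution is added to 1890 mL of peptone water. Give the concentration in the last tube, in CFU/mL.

Overall dilution factor = 1001 × 15.05 × 14.99 × 24.98 = 5.64 × 10⁶.
3.50 × 10⁶ CFU/mL / 5.64 × 10⁶ = 0.620 CFU/mL.

0.620 CFU/mL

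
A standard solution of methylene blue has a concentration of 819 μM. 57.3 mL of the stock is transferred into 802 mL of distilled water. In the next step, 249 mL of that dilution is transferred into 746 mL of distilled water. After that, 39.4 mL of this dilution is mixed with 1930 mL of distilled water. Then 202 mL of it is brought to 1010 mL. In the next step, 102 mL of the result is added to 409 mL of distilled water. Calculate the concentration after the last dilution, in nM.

10.9 nM

Overall dilution factor = 15.00 × 3.996 × 49.98 × 5 × 5.010 = 7.50 × 10⁴.
819 μM / 7.50 × 10⁴ = 0.0109 μM = 10.9 nM.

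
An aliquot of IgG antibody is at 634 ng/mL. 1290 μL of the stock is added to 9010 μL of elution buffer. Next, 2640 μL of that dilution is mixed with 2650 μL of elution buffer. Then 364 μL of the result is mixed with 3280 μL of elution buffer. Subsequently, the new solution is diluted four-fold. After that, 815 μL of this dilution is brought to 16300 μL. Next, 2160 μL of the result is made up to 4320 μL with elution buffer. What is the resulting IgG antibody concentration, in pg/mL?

24.7 pg/mL

Overall dilution factor = 7.984 × 2.004 × 10.01 × 4 × 20 × 2 = 2.56 × 10⁴.
634 ng/mL / 2.56 × 10⁴ = 0.0247 ng/mL = 24.7 pg/mL.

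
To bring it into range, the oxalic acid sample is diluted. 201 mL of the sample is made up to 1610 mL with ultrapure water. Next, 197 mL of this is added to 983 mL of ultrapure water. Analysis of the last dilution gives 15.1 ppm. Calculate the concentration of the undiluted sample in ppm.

Overall dilution factor = 8.010 × 5.990 = 48.0.
Original = 15.1 ppm × 48.0 = 724 ppm.

724 ppm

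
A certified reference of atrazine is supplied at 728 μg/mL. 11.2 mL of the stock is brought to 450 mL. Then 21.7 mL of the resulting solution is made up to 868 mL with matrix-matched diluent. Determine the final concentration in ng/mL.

Overall dilution factor = 40.18 × 40 = 1607.
728 μg/mL / 1607 = 0.453 μg/mL = 453 ng/mL.

453 ng/mL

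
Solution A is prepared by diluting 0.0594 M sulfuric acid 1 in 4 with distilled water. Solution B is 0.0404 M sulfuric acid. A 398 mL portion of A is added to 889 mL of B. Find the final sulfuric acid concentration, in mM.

C_A = 0.0594 M / 4 = 0.0149 M.
C_mix = (C_A·V_A + C_B·V_B)/(V_A + V_B) = (0.0149×398 + 0.0404×889) / 1287 = 0.0325 M = 32.5 mM.

32.5 mM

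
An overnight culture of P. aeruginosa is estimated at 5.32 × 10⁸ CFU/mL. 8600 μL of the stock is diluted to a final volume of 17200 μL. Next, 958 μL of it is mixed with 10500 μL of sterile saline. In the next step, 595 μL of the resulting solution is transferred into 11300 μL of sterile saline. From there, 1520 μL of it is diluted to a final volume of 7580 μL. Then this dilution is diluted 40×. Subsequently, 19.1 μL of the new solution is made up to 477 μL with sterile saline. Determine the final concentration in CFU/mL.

223 CFU/mL

Overall dilution factor = 2 × 11.96 × 19.99 × 4.987 × 40 × 24.97 = 2.38 × 10⁶.
5.32 × 10⁸ CFU/mL / 2.38 × 10⁶ = 223 CFU/mL.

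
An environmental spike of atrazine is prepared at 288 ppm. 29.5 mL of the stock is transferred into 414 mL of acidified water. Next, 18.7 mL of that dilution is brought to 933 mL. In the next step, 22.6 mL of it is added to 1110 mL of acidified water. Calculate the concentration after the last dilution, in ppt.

Overall dilution factor = 15.03 × 49.89 × 50.12 = 3.76 × 10⁴.
288 ppm / 3.76 × 10⁴ = 7.66 × 10⁻³ ppm = 7660 ppt.

7660 ppt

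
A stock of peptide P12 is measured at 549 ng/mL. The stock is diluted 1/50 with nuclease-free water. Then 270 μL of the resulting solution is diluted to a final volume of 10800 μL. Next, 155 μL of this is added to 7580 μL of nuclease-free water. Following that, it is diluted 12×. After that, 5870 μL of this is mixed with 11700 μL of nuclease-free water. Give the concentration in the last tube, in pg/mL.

Overall dilution factor = 50 × 40 × 49.90 × 12 × 2.993 = 3.58 × 10⁶.
549 ng/mL / 3.58 × 10⁶ = 1.53 × 10⁻⁴ ng/mL = 0.153 pg/mL.

0.153 pg/mL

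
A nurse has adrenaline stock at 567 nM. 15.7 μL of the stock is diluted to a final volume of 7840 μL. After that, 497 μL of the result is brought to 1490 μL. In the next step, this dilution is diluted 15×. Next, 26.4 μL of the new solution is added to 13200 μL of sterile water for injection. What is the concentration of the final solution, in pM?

0.0504 pM

Overall dilution factor = 499.4 × 2.998 × 15 × 501 = 1.13 × 10⁷.
567 nM / 1.13 × 10⁷ = 5.04 × 10⁻⁵ nM = 0.0504 pM.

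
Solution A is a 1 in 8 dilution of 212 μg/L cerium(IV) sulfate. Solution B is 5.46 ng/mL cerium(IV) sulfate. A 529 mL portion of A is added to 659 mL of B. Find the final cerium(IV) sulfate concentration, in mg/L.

C_A = 212 μg/L / 8 = 26.5 μg/L.
C_B = 5.46 ng/mL = 5.46 μg/L.
C_mix = (C_A·V_A + C_B·V_B)/(V_A + V_B) = (26.5×529 + 5.46×659) / 1188 = 14.8 μg/L = 0.0148 mg/L.

0.0148 mg/L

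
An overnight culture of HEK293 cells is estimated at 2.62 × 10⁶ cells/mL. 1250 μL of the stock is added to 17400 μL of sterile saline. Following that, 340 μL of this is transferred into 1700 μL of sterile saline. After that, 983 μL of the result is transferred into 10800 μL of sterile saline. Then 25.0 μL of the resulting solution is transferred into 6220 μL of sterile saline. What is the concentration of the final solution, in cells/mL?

Overall dilution factor = 14.92 × 6 × 11.99 × 249.8 = 2.68 × 10⁵.
2.62 × 10⁶ cells/mL / 2.68 × 10⁵ = 9.77 cells/mL.

9.77 cells/mL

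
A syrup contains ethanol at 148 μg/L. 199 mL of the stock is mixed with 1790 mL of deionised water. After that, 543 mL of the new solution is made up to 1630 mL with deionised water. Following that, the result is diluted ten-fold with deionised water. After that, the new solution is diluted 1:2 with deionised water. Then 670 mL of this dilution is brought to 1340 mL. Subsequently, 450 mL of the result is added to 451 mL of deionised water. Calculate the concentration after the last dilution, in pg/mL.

61.6 pg/mL

Overall dilution factor = 9.995 × 3.002 × 10 × 2 × 2 × 2.002 = 2403.
148 μg/L / 2403 = 0.0616 μg/L = 61.6 pg/mL.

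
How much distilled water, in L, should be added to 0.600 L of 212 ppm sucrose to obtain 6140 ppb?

20.1 L

6140 ppb = 6.14 ppm.
V₂ = C₁V₁/C₂ = 212 × 0.600 / 6.14 = 20.7 L.
Diluent to add = V₂ − V₁ = 20.7 − 0.600 = 20.1 L.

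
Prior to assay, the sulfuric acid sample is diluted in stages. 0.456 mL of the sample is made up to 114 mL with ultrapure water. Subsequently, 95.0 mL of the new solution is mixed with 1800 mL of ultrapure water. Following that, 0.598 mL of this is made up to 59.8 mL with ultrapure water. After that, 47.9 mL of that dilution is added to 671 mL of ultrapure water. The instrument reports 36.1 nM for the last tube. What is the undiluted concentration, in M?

0.270 M

Overall dilution factor = 250 × 19.95 × 100 × 15.01 = 7.48 × 10⁶.
Original = 36.1 nM × 7.48 × 10⁶ = 2.70 × 10⁸ nM = 0.270 M.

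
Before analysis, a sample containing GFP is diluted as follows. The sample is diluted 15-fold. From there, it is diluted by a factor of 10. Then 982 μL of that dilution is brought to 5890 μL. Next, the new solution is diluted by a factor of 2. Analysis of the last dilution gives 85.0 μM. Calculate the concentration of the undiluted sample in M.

0.153 M

Overall dilution factor = 15 × 10 × 5.998 × 2 = 1799.
Original = 85.0 μM × 1799 = 1.53 × 10⁵ μM = 0.153 M.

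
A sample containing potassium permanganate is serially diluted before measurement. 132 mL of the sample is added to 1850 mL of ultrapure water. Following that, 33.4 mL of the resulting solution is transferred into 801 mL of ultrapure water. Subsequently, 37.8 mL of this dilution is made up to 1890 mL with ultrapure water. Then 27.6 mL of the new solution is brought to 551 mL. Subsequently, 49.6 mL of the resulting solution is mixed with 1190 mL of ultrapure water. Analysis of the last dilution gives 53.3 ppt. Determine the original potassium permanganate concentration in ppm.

499 ppm

Overall dilution factor = 15.02 × 24.98 × 50 × 19.96 × 24.99 = 9.36 × 10⁶.
Original = 53.3 ppt × 9.36 × 10⁶ = 4.99 × 10⁸ ppt = 499 ppm.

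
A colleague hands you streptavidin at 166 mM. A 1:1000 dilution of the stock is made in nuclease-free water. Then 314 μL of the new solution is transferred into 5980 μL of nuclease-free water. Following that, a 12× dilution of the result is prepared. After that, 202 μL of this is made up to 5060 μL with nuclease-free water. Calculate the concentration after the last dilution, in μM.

0.0276 μM

Overall dilution factor = 1000 × 20.04 × 12 × 25.05 = 6.03 × 10⁶.
166 mM / 6.03 × 10⁶ = 2.76 × 10⁻⁵ mM = 0.0276 μM.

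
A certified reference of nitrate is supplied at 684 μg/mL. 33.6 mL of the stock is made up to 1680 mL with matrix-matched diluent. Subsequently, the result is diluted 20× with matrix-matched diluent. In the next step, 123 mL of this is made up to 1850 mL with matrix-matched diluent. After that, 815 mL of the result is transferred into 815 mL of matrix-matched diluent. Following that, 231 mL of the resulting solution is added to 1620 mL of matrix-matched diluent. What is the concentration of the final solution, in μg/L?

Overall dilution factor = 50 × 20 × 15.04 × 2 × 8.013 = 2.41 × 10⁵.
684 μg/mL / 2.41 × 10⁵ = 2.84 × 10⁻³ μg/mL = 2.84 μg/L.

2.84 μg/L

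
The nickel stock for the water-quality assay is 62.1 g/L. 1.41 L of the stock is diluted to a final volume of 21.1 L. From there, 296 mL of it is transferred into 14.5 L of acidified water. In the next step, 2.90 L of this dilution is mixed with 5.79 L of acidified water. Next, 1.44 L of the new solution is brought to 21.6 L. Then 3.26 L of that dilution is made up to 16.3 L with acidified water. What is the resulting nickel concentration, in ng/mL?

369 ng/mL

Overall dilution factor = 14.96 × 49.99 × 2.997 × 15 × 5 = 1.68 × 10⁵.
62.1 g/L / 1.68 × 10⁵ = 3.69 × 10⁻⁴ g/L = 369 ng/mL.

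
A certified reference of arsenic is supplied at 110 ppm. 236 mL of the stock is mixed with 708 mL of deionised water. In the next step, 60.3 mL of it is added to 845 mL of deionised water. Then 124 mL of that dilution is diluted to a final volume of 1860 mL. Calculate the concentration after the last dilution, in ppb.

Overall dilution factor = 4 × 15.01 × 15 = 901.
110 ppm / 901 = 0.122 ppm = 122 ppb.

122 ppb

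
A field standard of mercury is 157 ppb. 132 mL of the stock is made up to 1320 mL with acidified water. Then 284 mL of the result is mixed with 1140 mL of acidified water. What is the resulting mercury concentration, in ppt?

Overall dilution factor = 10 × 5.014 = 50.1.
157 ppb / 50.1 = 3.13 ppb = 3130 ppt.

3130 ppt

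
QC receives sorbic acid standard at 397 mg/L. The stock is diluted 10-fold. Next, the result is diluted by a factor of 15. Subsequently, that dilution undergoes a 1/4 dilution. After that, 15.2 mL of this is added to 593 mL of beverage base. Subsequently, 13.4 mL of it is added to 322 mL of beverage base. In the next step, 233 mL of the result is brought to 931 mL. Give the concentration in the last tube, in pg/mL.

Overall dilution factor = 10 × 15 × 4 × 40.01 × 25.03 × 3.996 = 2.40 × 10⁶.
397 mg/L / 2.40 × 10⁶ = 1.65 × 10⁻⁴ mg/L = 165 pg/mL.

165 pg/mL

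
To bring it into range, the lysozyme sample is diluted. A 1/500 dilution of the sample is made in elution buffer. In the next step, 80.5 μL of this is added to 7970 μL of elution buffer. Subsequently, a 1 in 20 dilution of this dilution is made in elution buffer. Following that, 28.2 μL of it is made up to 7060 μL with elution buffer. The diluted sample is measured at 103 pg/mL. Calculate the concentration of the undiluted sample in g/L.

25.8 g/L

Overall dilution factor = 500 × 100.0 × 20 × 250.4 = 2.50 × 10⁸.
Original = 103 pg/mL × 2.50 × 10⁸ = 2.58 × 10¹⁰ pg/mL = 25.8 g/L.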